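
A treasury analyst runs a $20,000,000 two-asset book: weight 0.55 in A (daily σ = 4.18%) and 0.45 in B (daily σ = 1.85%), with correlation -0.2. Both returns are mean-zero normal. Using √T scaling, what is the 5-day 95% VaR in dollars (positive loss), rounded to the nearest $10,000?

σ_p = √(0.55²·4.18² + 0.45²·1.85² + 2·-0.2·0.55·0.45·4.18·1.85) = 2.283%.
σ_{5d} = 2.283% × √5 = 5.105%.
z(95%) = 1.645.
VaR = 1.645 × 5.105% = 8.398%; on $20,000,000 that is $1,679,600.

$1,680,000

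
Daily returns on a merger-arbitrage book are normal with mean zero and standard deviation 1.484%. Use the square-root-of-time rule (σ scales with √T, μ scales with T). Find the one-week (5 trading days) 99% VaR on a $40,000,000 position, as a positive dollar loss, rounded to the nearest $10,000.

$3,090,000

At 99%, z = 2.326.
σ_{5d} = 1.484% × √5 = 3.318%.
VaR = 2.326 × 3.318% = 7.718%.
On $40,000,000: 0.07718 × $40,000,000 = $3,087,200.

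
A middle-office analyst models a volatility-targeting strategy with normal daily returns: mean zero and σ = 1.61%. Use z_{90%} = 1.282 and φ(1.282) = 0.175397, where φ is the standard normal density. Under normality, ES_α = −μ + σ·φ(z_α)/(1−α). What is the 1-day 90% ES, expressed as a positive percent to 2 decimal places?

2.82%

Tail multiplier: φ(z)/(1−α) = 0.175397 / 0.1 = 1.754.
ES = 1.61% × 1.754 = 2.824%.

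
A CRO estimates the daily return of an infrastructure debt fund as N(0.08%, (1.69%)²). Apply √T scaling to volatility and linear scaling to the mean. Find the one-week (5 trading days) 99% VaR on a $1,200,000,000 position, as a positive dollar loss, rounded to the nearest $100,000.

$100,700,000

At 99%, z = 2.326.
σ_{5d} = 1.69% × √5 = 3.779%; μ_{5d} = 5 × 0.08% = 0.400%.
VaR = −(0.400%) + 2.326 × 3.779% = 8.390%.
On $1,200,000,000: 0.08390 × $1,200,000,000 = $100,680,000.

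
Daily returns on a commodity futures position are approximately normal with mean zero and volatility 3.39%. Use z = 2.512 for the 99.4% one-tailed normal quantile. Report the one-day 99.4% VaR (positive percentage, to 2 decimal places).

8.52%

VaR = z·σ = 2.512 × 3.39% = 8.516%.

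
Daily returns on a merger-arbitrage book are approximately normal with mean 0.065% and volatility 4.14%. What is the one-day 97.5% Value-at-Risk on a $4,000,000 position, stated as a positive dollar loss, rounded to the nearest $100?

$322,000

At 97.5% one-sided, z = 1.960.
VaR = −μ + z·σ = −(0.065%) + 1.960 × 4.14% = 8.049%.
On $4,000,000: 0.08049 × $4,000,000 = $321,960.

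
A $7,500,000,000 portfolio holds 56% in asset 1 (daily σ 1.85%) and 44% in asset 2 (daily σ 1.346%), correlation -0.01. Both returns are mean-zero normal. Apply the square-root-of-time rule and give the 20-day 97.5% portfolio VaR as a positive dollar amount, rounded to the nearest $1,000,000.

$781,000,000

σ_p = √(0.56²·1.85² + 0.44²·1.346² + 2·-0.01·0.56·0.44·1.85·1.346) = 1.188%.
σ_{20d} = 1.188% × √20 = 5.313%.
z(97.5%) = 1.960.
VaR = 1.960 × 5.313% = 10.413%; on $7,500,000,000 that is $780,975,000.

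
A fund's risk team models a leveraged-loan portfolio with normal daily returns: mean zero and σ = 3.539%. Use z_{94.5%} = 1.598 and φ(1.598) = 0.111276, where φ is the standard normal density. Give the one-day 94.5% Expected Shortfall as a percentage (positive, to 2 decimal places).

7.16%

Tail multiplier: φ(z)/(1−α) = 0.111276 / 0.055 = 2.023.
ES = 3.539% × 2.023 = 7.159%.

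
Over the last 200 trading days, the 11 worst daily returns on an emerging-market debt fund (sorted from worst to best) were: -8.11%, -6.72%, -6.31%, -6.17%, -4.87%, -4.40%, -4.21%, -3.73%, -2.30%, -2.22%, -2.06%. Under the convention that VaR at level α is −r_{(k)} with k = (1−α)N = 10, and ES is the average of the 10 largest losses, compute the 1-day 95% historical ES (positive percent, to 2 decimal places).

4.90%

The 10 worst returns sum to -49.04%.
ES = −(-49.04%) / 10 = 4.904% ≈ 4.90%.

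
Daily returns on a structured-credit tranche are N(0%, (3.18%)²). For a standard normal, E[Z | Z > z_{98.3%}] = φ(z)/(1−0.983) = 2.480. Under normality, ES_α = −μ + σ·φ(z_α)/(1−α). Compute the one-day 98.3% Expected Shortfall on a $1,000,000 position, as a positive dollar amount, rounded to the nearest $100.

ES = 3.18% × 2.480 = 7.886%.
On $1,000,000: 0.07886 × $1,000,000 = $78,860.

$78,900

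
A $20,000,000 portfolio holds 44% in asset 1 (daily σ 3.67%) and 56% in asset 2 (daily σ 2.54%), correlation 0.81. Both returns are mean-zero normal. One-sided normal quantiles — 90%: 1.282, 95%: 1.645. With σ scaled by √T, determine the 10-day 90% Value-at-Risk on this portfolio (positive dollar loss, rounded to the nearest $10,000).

σ_p = √(0.44²·3.67² + 0.56²·2.54² + 2·0.81·0.44·0.56·3.67·2.54) = 2.890%.
σ_{10d} = 2.890% × √10 = 9.139%.
VaR = 1.282 × 9.139% = 11.716%; on $20,000,000 that is $2,343,200.

$2,340,000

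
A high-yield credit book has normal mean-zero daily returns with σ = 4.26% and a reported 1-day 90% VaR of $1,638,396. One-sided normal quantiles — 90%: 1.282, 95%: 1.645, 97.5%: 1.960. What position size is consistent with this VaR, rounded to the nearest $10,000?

$30,000,000

VaR as a fraction of value: z·σ = 1.282 × 4.26% = 5.46132%.
Position = $1,638,396 / 0.0546132 = $30,000,000.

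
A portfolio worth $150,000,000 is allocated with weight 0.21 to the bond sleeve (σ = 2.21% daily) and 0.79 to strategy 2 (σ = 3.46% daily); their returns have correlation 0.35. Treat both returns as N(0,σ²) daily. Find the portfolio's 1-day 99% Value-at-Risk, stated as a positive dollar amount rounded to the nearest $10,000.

σ_p² = 0.21²·2.21² + 0.79²·3.46² + 2·0.35·0.21·0.79·2.21·3.46 = 8.5749 (%²).
σ_p = √8.5749 = 2.928%.
At 99%, z = 2.326.
VaR = 2.326 × 2.928% = 6.811%; on $150,000,000 that is $10,216,500.

$10,220,000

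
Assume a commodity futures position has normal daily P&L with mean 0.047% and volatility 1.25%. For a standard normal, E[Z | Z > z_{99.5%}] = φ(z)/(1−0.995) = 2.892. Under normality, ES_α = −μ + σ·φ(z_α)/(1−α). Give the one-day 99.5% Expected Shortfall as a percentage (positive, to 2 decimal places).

ES = −(0.047%) + 1.25% × 2.892 = 3.568%.

3.57%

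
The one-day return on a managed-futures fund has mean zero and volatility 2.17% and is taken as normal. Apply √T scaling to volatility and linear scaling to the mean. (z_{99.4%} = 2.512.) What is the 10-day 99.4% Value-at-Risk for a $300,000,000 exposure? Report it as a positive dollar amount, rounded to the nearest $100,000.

σ_{10d} = 2.17% × √10 = 6.862%.
VaR = 2.512 × 6.862% = 17.237%.
On $300,000,000: 0.17237 × $300,000,000 = $51,711,000.

$51,700,000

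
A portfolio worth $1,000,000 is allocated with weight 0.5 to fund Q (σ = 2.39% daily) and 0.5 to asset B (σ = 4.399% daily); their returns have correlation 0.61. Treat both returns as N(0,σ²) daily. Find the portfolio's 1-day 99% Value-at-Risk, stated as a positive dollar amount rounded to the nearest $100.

σ_p² = 0.5²·2.39² + 0.5²·4.399² + 2·0.61·0.5·0.5·2.39·4.399 = 9.4725 (%²).
σ_p = √9.4725 = 3.078%.
At 99%, z = 2.326.
VaR = 2.326 × 3.078% = 7.159%; on $1,000,000 that is $71,590.

$71,600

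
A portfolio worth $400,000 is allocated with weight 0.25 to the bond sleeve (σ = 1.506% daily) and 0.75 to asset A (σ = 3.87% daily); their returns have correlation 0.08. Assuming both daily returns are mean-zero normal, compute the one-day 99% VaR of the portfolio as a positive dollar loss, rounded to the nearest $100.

$27,500

σ_p² = 0.25²·1.506² + 0.75²·3.87² + 2·0.08·0.25·0.75·1.506·3.87 = 8.7411 (%²).
σ_p = √8.7411 = 2.957%.
At 99%, z = 2.326.
VaR = 2.326 × 2.957% = 6.878%; on $400,000 that is $27,512.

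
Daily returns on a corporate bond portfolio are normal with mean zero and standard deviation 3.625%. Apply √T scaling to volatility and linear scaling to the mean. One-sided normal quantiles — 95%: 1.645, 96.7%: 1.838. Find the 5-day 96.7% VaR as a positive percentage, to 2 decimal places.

σ_{5d} = 3.625% × √5 = 8.106%.
VaR = 1.838 × 8.106% = 14.899%.

14.90%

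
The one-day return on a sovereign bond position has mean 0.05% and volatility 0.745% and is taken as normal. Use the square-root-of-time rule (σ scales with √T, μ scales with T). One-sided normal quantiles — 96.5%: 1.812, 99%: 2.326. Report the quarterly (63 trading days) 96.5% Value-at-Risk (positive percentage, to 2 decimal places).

σ_{63d} = 0.745% × √63 = 5.913%; μ_{63d} = 63 × 0.05% = 3.150%.
VaR = −(3.150%) + 1.812 × 5.913% = 7.564%.

7.56%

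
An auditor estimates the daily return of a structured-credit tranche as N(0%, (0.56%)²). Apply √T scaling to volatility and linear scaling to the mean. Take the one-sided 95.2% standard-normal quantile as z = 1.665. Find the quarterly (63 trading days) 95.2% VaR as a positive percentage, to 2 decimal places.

σ_{63d} = 0.56% × √63 = 4.445%.
VaR = 1.665 × 4.445% = 7.401%.

7.40%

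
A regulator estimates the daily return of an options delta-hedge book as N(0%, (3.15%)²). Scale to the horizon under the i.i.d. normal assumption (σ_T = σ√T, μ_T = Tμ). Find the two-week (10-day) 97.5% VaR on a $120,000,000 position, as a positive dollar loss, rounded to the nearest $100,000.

At 97.5%, z = 1.960.
σ_{10d} = 3.15% × √10 = 9.961%.
VaR = 1.960 × 9.961% = 19.524%.
On $120,000,000: 0.19524 × $120,000,000 = $23,428,800.

$23,400,000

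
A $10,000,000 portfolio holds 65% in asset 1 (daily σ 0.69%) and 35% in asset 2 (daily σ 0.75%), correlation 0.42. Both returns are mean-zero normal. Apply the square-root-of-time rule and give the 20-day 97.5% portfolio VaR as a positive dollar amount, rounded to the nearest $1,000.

σ_p = √(0.65²·0.69² + 0.35²·0.75² + 2·0.42·0.65·0.35·0.69·0.75) = 0.607%.
σ_{20d} = 0.607% × √20 = 2.715%.
z(97.5%) = 1.960.
VaR = 1.960 × 2.715% = 5.321%; on $10,000,000 that is $532,100.

$532,000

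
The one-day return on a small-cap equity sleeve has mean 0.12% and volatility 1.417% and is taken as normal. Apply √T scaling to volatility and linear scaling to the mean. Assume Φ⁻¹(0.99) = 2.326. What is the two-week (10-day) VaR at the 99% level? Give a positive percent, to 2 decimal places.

σ_{10d} = 1.417% × √10 = 4.481%; μ_{10d} = 10 × 0.12% = 1.200%.
VaR = −(1.200%) + 2.326 × 4.481% = 9.223%.

9.22%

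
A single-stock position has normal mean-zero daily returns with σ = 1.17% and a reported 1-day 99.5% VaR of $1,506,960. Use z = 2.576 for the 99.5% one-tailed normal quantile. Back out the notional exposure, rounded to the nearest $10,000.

VaR as a fraction of value: z·σ = 2.576 × 1.17% = 3.01392%.
Position = $1,506,960 / 0.0301392 = $50,000,000.

$50,000,000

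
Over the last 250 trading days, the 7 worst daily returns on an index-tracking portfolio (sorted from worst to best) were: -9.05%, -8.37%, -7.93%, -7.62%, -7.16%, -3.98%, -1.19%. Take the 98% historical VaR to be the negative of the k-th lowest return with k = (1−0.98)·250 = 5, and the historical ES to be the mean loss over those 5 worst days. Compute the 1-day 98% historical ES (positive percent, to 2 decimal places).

The 5 worst returns sum to -40.13%.
ES = −(-40.13%) / 5 = 8.026% ≈ 8.03%.

8.03%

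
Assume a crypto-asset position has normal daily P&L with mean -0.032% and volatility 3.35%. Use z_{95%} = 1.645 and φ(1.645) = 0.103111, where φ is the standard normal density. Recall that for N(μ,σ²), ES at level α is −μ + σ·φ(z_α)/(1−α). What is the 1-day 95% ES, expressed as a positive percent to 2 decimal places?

Tail multiplier: φ(z)/(1−α) = 0.103111 / 0.05 = 2.062.
ES = −(-0.032%) + 3.35% × 2.062 = 6.940%.

6.94%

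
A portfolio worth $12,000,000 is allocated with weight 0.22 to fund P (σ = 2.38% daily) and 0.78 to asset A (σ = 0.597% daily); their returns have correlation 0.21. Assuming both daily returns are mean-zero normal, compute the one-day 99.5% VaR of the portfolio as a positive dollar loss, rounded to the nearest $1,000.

σ_p² = 0.22²·2.38² + 0.78²·0.597² + 2·0.21·0.22·0.78·2.38·0.597 = 0.5934 (%²).
σ_p = √0.5934 = 0.770%.
At 99.5%, z = 2.576.
VaR = 2.576 × 0.770% = 1.984%; on $12,000,000 that is $238,080.

$238,000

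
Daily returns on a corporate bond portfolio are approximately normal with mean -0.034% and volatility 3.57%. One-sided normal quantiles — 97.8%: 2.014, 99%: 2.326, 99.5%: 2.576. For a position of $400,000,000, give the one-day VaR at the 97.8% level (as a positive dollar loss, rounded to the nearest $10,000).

VaR = −μ + z·σ = −(-0.034%) + 2.014 × 3.57% = 7.224%.
On $400,000,000: 0.07224 × $400,000,000 = $28,896,000.

$28,900,000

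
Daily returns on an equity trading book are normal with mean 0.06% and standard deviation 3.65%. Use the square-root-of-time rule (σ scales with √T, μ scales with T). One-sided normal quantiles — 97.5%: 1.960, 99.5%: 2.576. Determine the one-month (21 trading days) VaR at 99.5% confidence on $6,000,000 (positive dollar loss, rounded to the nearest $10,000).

$2,510,000

σ_{21d} = 3.65% × √21 = 16.726%; μ_{21d} = 21 × 0.06% = 1.260%.
VaR = −(1.260%) + 2.576 × 16.726% = 41.826%.
On $6,000,000: 0.41826 × $6,000,000 = $2,509,560.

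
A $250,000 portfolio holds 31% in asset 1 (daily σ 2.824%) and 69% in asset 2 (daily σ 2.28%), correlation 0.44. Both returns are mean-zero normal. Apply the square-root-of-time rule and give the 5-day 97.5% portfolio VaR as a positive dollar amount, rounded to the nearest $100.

$23,100

σ_p = √(0.31²·2.824² + 0.69²·2.28² + 2·0.44·0.31·0.69·2.824·2.28) = 2.110%.
σ_{5d} = 2.110% × √5 = 4.718%.
z(97.5%) = 1.960.
VaR = 1.960 × 4.718% = 9.247%; on $250,000 that is $23,118.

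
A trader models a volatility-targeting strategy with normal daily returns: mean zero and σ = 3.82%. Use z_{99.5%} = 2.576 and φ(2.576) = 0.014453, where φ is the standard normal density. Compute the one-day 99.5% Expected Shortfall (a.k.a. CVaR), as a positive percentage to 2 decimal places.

11.04%

Tail multiplier: φ(z)/(1−α) = 0.014453 / 0.005 = 2.891.
ES = 3.82% × 2.891 = 11.044%.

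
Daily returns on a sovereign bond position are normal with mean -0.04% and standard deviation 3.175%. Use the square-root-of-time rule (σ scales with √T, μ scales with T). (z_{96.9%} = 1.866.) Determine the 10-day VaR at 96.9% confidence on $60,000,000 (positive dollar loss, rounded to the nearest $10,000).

$11,480,000

σ_{10d} = 3.175% × √10 = 10.040%; μ_{10d} = 10 × -0.04% = -0.400%.
VaR = −(-0.400%) + 1.866 × 10.040% = 19.135%.
On $60,000,000: 0.19135 × $60,000,000 = $11,481,000.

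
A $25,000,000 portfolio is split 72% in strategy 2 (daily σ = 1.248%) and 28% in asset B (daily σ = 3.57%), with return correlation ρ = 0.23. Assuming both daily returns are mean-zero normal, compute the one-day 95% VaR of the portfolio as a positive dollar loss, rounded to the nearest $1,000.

$613,000

σ_p² = 0.72²·1.248² + 0.28²·3.57² + 2·0.23·0.72·0.28·1.248·3.57 = 2.2198 (%²).
σ_p = √2.2198 = 1.490%.
At 95%, z = 1.645.
VaR = 1.645 × 1.490% = 2.451%; on $25,000,000 that is $612,750.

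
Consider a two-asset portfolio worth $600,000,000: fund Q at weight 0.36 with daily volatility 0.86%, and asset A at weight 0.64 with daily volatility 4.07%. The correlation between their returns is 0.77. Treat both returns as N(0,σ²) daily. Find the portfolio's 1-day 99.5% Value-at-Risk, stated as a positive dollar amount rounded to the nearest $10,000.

σ_p² = 0.36²·0.86² + 0.64²·4.07² + 2·0.77·0.36·0.64·0.86·4.07 = 8.1228 (%²).
σ_p = √8.1228 = 2.850%.
At 99.5%, z = 2.576.
VaR = 2.576 × 2.850% = 7.342%; on $600,000,000 that is $44,052,000.

$44,050,000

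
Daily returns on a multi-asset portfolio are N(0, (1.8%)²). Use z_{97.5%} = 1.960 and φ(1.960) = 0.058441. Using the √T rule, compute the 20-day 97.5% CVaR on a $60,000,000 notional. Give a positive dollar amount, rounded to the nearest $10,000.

$11,290,000

σ_{20d} = 1.8% × √20 = 8.050%.
ES multiplier = φ(z)/(1−α) = 0.058441/0.025 = 2.338.
ES = 8.050% × 2.338 = 18.821%; on $60,000,000: $11,292,600.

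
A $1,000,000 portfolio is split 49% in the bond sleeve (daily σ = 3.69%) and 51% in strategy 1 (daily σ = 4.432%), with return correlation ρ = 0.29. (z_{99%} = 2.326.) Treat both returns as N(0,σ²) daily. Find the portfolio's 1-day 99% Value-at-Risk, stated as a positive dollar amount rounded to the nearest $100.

σ_p² = 0.49²·3.69² + 0.51²·4.432² + 2·0.29·0.49·0.51·3.69·4.432 = 10.7487 (%²).
σ_p = √10.7487 = 3.279%.
VaR = 2.326 × 3.279% = 7.627%; on $1,000,000 that is $76,270.

$76,300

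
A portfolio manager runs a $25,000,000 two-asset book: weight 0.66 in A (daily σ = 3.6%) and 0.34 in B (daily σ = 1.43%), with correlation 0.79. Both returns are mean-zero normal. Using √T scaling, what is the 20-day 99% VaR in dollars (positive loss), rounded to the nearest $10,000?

$7,220,000

σ_p = √(0.66²·3.6² + 0.34²·1.43² + 2·0.79·0.66·0.34·3.6·1.43) = 2.776%.
σ_{20d} = 2.776% × √20 = 12.415%.
z(99%) = 2.326.
VaR = 2.326 × 12.415% = 28.877%; on $25,000,000 that is $7,219,250.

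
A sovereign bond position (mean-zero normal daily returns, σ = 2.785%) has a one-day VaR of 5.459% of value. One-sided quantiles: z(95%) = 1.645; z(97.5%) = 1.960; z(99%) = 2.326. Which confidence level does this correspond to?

97.5%

Implied z = VaR/σ = 5.459 / 2.785 = 1.960.
This matches z(97.5%) = 1.960.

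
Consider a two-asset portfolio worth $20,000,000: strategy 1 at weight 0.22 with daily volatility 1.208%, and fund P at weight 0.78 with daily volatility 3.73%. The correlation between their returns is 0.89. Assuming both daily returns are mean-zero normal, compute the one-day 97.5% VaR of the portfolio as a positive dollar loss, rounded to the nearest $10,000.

σ_p² = 0.22²·1.208² + 0.78²·3.73² + 2·0.89·0.22·0.78·1.208·3.73 = 9.9115 (%²).
σ_p = √9.9115 = 3.148%.
At 97.5%, z = 1.960.
VaR = 1.960 × 3.148% = 6.170%; on $20,000,000 that is $1,234,000.

$1,230,000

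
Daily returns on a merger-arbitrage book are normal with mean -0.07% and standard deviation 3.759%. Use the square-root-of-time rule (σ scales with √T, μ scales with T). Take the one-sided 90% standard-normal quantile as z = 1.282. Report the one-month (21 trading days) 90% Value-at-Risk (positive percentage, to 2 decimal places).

σ_{21d} = 3.759% × √21 = 17.226%; μ_{21d} = 21 × -0.07% = -1.470%.
VaR = −(-1.470%) + 1.282 × 17.226% = 23.554%.

23.55%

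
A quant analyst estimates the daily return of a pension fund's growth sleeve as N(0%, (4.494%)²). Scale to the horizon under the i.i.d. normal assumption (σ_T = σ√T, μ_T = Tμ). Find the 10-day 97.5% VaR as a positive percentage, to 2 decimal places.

At 97.5%, z = 1.960.
σ_{10d} = 4.494% × √10 = 14.211%.
VaR = 1.960 × 14.211% = 27.854%.

27.85%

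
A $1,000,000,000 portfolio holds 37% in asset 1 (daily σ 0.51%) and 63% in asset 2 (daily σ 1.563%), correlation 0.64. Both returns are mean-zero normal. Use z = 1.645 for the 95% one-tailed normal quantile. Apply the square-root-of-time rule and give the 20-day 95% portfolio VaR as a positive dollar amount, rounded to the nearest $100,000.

σ_p = √(0.37²·0.51² + 0.63²·1.563² + 2·0.64·0.37·0.63·0.51·1.563) = 1.115%.
σ_{20d} = 1.115% × √20 = 4.986%.
VaR = 1.645 × 4.986% = 8.202%; on $1,000,000,000 that is $82,020,000.

$82,000,000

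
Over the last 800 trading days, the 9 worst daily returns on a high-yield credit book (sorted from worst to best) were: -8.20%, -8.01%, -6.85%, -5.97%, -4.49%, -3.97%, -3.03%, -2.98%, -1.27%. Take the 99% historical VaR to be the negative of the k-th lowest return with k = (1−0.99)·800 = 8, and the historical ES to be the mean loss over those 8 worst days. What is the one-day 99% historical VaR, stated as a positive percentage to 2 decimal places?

2.98%

k = 8; the 8th lowest return is -2.98%, so VaR = 2.98%.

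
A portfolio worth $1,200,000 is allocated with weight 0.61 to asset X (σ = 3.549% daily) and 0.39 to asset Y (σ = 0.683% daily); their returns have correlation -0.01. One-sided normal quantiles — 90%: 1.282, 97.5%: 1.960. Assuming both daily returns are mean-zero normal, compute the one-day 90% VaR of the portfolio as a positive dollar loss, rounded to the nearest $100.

$33,500

σ_p² = 0.61²·3.549² + 0.39²·0.683² + 2·-0.01·0.61·0.39·3.549·0.683 = 4.7462 (%²).
σ_p = √4.7462 = 2.179%.
VaR = 1.282 × 2.179% = 2.793%; on $1,200,000 that is $33,516.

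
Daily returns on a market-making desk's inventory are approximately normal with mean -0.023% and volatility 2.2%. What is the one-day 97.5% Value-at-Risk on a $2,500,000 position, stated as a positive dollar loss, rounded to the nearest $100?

$108,400

At 97.5% one-sided, z = 1.960.
VaR = −μ + z·σ = −(-0.023%) + 1.960 × 2.2% = 4.335%.
On $2,500,000: 0.04335 × $2,500,000 = $108,375.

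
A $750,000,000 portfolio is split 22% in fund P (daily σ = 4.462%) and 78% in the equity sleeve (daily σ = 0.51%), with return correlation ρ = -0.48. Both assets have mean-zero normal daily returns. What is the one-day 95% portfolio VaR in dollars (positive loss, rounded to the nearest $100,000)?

σ_p² = 0.22²·4.462² + 0.78²·0.51² + 2·-0.48·0.22·0.78·4.462·0.51 = 0.7470 (%²).
σ_p = √0.7470 = 0.864%.
At 95%, z = 1.645.
VaR = 1.645 × 0.864% = 1.421%; on $750,000,000 that is $10,657,500.

$10,700,000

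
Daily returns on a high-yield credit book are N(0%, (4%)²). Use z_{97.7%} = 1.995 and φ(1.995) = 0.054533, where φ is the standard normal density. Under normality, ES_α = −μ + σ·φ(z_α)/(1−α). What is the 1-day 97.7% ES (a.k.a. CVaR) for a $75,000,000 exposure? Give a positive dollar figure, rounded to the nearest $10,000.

Tail multiplier: φ(z)/(1−α) = 0.054533 / 0.023 = 2.371.
ES = 4% × 2.371 = 9.484%.
On $75,000,000: 0.09484 × $75,000,000 = $7,113,000.

$7,110,000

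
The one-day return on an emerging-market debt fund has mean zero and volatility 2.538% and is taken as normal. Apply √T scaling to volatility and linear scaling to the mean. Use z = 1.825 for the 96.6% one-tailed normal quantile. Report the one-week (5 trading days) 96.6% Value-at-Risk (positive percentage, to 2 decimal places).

σ_{5d} = 2.538% × √5 = 5.675%.
VaR = 1.825 × 5.675% = 10.357%.

10.36%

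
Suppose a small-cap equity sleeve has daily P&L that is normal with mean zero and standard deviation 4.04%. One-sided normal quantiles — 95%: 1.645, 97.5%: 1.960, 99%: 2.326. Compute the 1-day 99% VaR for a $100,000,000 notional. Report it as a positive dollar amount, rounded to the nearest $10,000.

VaR = z·σ = 2.326 × 4.04% = 9.397%.
On $100,000,000: 0.09397 × $100,000,000 = $9,397,000.

$9,400,000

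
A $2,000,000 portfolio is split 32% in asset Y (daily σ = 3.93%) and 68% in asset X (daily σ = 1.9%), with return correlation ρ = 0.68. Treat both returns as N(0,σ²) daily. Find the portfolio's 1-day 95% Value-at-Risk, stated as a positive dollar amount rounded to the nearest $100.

σ_p² = 0.32²·3.93² + 0.68²·1.9² + 2·0.68·0.32·0.68·3.93·1.9 = 5.4606 (%²).
σ_p = √5.4606 = 2.337%.
At 95%, z = 1.645.
VaR = 1.645 × 2.337% = 3.844%; on $2,000,000 that is $76,880.

$76,900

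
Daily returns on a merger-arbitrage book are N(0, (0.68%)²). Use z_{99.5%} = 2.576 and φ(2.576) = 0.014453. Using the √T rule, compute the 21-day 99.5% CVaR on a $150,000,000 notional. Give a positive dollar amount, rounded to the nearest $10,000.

σ_{21d} = 0.68% × √21 = 3.116%.
ES multiplier = φ(z)/(1−α) = 0.014453/0.005 = 2.891.
ES = 3.116% × 2.891 = 9.008%; on $150,000,000: $13,512,000.

$13,510,000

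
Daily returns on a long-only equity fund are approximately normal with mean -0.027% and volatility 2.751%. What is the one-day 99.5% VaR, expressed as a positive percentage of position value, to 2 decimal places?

At 99.5% one-sided, z = 2.576.
VaR = −μ + z·σ = −(-0.027%) + 2.576 × 2.751% = 7.114%.

7.11%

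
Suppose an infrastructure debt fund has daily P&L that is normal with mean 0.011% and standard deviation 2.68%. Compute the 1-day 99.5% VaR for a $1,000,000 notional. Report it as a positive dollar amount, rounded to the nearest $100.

At 99.5% one-sided, z = 2.576.
VaR = −μ + z·σ = −(0.011%) + 2.576 × 2.68% = 6.893%.
On $1,000,000: 0.06893 × $1,000,000 = $68,930.

$68,900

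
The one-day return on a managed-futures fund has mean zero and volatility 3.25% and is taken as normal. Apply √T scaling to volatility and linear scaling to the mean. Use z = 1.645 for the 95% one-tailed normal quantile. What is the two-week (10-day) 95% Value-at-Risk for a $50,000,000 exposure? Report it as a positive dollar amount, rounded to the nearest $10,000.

σ_{10d} = 3.25% × √10 = 10.277%.
VaR = 1.645 × 10.277% = 16.906%.
On $50,000,000: 0.16906 × $50,000,000 = $8,453,000.

$8,450,000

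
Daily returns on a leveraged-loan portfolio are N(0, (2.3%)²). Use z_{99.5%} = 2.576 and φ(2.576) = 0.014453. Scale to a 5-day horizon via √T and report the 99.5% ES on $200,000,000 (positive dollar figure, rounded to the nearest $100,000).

σ_{5d} = 2.3% × √5 = 5.143%.
ES multiplier = φ(z)/(1−α) = 0.014453/0.005 = 2.891.
ES = 5.143% × 2.891 = 14.868%; on $200,000,000: $29,736,000.

$29,700,000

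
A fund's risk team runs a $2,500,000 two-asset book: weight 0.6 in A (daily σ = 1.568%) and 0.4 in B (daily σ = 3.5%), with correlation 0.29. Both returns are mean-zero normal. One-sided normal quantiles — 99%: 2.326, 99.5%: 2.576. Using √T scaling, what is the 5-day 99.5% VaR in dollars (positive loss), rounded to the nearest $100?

$273,600

σ_p = √(0.6²·1.568² + 0.4²·3.5² + 2·0.29·0.6·0.4·1.568·3.5) = 1.900%.
σ_{5d} = 1.900% × √5 = 4.249%.
VaR = 2.576 × 4.249% = 10.945%; on $2,500,000 that is $273,625.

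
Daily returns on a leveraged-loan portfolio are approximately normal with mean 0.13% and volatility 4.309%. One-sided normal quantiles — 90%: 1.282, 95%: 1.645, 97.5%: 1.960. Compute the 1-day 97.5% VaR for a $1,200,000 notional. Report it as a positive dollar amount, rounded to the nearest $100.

$99,800

VaR = −μ + z·σ = −(0.13%) + 1.960 × 4.309% = 8.316%.
On $1,200,000: 0.08316 × $1,200,000 = $99,792.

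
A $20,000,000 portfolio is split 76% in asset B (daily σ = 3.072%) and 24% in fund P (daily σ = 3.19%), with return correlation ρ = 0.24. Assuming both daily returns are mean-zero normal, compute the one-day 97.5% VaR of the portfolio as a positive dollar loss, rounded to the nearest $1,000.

σ_p² = 0.76²·3.072² + 0.24²·3.19² + 2·0.24·0.76·0.24·3.072·3.19 = 6.8950 (%²).
σ_p = √6.8950 = 2.626%.
At 97.5%, z = 1.960.
VaR = 1.960 × 2.626% = 5.147%; on $20,000,000 that is $1,029,400.

$1,029,000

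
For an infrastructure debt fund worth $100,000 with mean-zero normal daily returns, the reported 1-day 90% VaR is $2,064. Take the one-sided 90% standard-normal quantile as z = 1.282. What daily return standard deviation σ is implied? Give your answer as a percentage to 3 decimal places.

VaR as a fraction: $2,064 / $100,000 = 2.064%.
σ = VaR / z = 2.064% / 1.282 = 1.610%.

1.610%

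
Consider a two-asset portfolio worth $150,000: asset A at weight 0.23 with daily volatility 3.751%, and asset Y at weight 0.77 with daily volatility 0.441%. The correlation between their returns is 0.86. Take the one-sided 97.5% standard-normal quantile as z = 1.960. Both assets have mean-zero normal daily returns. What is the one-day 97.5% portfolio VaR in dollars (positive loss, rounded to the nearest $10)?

$3,430

σ_p² = 0.23²·3.751² + 0.77²·0.441² + 2·0.86·0.23·0.77·3.751·0.441 = 1.3635 (%²).
σ_p = √1.3635 = 1.168%.
VaR = 1.960 × 1.168% = 2.289%; on $150,000 that is $3,434.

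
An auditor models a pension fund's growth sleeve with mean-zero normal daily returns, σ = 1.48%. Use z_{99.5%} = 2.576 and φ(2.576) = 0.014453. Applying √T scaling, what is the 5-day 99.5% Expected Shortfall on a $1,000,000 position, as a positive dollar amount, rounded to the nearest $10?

$95,660

σ_{5d} = 1.48% × √5 = 3.309%.
ES multiplier = φ(z)/(1−α) = 0.014453/0.005 = 2.891.
ES = 3.309% × 2.891 = 9.566%; on $1,000,000: $95,660.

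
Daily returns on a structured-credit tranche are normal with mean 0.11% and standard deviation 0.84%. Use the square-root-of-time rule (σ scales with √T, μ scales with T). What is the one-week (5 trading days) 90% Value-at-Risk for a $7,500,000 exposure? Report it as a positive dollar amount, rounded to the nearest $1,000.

At 90%, z = 1.282.
σ_{5d} = 0.84% × √5 = 1.878%; μ_{5d} = 5 × 0.11% = 0.550%.
VaR = −(0.550%) + 1.282 × 1.878% = 1.858%.
On $7,500,000: 0.01858 × $7,500,000 = $139,350.

$139,000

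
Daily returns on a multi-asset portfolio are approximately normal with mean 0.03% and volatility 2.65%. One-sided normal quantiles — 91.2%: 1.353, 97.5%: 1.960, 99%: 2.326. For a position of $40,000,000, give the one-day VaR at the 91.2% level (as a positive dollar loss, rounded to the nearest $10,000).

VaR = −μ + z·σ = −(0.03%) + 1.353 × 2.65% = 3.555%.
On $40,000,000: 0.03555 × $40,000,000 = $1,422,000.

$1,420,000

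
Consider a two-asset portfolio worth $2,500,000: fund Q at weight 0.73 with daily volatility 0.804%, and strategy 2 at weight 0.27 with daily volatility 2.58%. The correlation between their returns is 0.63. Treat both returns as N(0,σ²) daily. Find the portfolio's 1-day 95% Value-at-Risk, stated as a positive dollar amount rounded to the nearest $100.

σ_p² = 0.73²·0.804² + 0.27²·2.58² + 2·0.63·0.73·0.27·0.804·2.58 = 1.3449 (%²).
σ_p = √1.3449 = 1.160%.
At 95%, z = 1.645.
VaR = 1.645 × 1.160% = 1.908%; on $2,500,000 that is $47,700.

$47,700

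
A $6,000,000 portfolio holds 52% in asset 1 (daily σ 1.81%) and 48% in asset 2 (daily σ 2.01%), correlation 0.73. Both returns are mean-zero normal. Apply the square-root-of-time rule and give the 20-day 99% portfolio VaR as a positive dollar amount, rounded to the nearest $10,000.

$1,110,000

σ_p = √(0.52²·1.81² + 0.48²·2.01² + 2·0.73·0.52·0.48·1.81·2.01) = 1.773%.
σ_{20d} = 1.773% × √20 = 7.929%.
z(99%) = 2.326.
VaR = 2.326 × 7.929% = 18.443%; on $6,000,000 that is $1,106,580.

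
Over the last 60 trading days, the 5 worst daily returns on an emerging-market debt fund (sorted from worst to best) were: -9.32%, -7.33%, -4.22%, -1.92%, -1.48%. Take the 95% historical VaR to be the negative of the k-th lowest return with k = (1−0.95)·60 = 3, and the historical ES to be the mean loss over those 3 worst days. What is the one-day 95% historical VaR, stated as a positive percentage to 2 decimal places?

4.22%

k = 3; the 3rd lowest return is -4.22%, so VaR = 4.22%.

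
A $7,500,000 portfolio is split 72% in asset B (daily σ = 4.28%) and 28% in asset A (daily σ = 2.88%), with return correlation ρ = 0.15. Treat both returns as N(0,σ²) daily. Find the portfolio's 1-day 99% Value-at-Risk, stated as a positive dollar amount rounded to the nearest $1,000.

$576,000

σ_p² = 0.72²·4.28² + 0.28²·2.88² + 2·0.15·0.72·0.28·4.28·2.88 = 10.8920 (%²).
σ_p = √10.8920 = 3.300%.
At 99%, z = 2.326.
VaR = 2.326 × 3.300% = 7.676%; on $7,500,000 that is $575,700.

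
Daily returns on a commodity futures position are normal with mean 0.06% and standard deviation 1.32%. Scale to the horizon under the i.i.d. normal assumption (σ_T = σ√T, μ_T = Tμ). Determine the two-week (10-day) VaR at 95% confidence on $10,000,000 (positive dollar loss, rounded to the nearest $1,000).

At 95%, z = 1.645.
σ_{10d} = 1.32% × √10 = 4.174%; μ_{10d} = 10 × 0.06% = 0.600%.
VaR = −(0.600%) + 1.645 × 4.174% = 6.266%.
On $10,000,000: 0.06266 × $10,000,000 = $626,600.

$627,000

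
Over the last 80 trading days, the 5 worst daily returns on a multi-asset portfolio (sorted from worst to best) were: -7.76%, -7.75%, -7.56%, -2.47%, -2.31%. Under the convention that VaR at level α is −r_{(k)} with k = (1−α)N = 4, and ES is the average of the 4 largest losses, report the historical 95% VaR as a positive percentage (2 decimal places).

2.47%

k = 4; the 4th lowest return is -2.47%, so VaR = 2.47%.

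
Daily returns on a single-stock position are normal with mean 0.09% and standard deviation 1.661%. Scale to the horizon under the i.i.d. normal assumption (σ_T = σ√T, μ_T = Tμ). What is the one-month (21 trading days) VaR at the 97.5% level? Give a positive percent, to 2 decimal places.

At 97.5%, z = 1.960.
σ_{21d} = 1.661% × √21 = 7.612%; μ_{21d} = 21 × 0.09% = 1.890%.
VaR = −(1.890%) + 1.960 × 7.612% = 13.030%.

13.03%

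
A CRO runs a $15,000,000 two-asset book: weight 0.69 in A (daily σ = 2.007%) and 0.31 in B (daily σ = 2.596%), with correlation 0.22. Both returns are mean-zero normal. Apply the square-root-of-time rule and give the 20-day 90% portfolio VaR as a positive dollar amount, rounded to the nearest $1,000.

$1,503,000

σ_p = √(0.69²·2.007² + 0.31²·2.596² + 2·0.22·0.69·0.31·2.007·2.596) = 1.748%.
σ_{20d} = 1.748% × √20 = 7.817%.
z(90%) = 1.282.
VaR = 1.282 × 7.817% = 10.021%; on $15,000,000 that is $1,503,150.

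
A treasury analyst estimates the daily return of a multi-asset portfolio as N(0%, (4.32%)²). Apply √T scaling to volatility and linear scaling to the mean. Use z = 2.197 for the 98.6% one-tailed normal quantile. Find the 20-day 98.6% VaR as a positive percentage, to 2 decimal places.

σ_{20d} = 4.32% × √20 = 19.320%.
VaR = 2.197 × 19.320% = 42.446%.

42.45%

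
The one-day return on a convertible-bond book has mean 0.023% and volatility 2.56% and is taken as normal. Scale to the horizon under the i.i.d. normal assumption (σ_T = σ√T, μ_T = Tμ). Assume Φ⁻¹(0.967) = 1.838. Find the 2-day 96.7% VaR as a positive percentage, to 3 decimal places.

σ_{2d} = 2.56% × √2 = 3.620%; μ_{2d} = 2 × 0.023% = 0.046%.
VaR = −(0.046%) + 1.838 × 3.620% = 6.608%.

6.608%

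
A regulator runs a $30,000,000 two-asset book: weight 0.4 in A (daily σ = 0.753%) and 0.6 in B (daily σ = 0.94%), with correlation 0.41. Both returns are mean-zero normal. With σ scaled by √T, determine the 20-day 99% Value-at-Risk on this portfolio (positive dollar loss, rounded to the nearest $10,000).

$2,310,000

σ_p = √(0.4²·0.753² + 0.6²·0.94² + 2·0.41·0.4·0.6·0.753·0.94) = 0.740%.
σ_{20d} = 0.740% × √20 = 3.309%.
z(99%) = 2.326.
VaR = 2.326 × 3.309% = 7.697%; on $30,000,000 that is $2,309,100.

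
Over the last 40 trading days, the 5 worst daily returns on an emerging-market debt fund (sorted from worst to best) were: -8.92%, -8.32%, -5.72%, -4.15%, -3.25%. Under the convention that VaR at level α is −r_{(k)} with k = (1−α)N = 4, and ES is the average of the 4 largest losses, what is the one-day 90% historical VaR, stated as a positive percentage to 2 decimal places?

4.15%

k = 4; the 4th lowest return is -4.15%, so VaR = 4.15%.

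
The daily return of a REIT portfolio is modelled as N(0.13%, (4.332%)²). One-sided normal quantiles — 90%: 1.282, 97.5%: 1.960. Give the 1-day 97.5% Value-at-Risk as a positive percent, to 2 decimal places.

8.36%

VaR = −μ + z·σ = −(0.13%) + 1.960 × 4.332% = 8.361%.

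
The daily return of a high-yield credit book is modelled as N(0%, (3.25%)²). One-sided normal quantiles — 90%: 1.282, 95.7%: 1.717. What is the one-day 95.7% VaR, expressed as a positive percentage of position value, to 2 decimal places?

VaR = z·σ = 1.717 × 3.25% = 5.580%.

5.58%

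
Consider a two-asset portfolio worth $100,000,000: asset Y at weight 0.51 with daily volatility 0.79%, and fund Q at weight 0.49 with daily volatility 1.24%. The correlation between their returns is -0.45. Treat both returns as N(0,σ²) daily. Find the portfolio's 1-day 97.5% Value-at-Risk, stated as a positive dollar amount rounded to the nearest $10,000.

σ_p² = 0.51²·0.79² + 0.49²·1.24² + 2·-0.45·0.51·0.49·0.79·1.24 = 0.3112 (%²).
σ_p = √0.3112 = 0.558%.
At 97.5%, z = 1.960.
VaR = 1.960 × 0.558% = 1.094%; on $100,000,000 that is $1,094,000.

$1,090,000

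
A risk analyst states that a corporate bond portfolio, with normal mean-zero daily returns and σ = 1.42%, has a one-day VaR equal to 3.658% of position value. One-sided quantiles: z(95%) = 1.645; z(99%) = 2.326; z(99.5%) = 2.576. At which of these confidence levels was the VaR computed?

Implied z = VaR/σ = 3.658 / 1.42 = 2.576.
This matches z(99.5%) = 2.576.

99.5%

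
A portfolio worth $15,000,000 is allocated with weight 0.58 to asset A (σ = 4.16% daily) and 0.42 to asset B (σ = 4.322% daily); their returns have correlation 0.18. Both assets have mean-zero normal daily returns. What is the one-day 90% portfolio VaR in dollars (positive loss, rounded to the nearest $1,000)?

$629,000

σ_p² = 0.58²·4.16² + 0.42²·4.322² + 2·0.18·0.58·0.42·4.16·4.322 = 10.6934 (%²).
σ_p = √10.6934 = 3.270%.
At 90%, z = 1.282.
VaR = 1.282 × 3.270% = 4.192%; on $15,000,000 that is $628,800.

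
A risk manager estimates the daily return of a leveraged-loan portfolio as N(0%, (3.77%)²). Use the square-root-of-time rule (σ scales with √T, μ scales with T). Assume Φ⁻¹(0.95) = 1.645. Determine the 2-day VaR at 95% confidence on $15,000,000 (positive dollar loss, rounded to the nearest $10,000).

$1,320,000

σ_{2d} = 3.77% × √2 = 5.332%.
VaR = 1.645 × 5.332% = 8.771%.
On $15,000,000: 0.08771 × $15,000,000 = $1,315,650.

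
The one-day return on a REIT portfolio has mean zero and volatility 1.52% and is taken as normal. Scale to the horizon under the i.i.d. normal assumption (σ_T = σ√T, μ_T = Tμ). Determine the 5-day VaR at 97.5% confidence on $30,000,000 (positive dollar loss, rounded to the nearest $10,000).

At 97.5%, z = 1.960.
σ_{5d} = 1.52% × √5 = 3.399%.
VaR = 1.960 × 3.399% = 6.662%.
On $30,000,000: 0.06662 × $30,000,000 = $1,998,600.

$2,000,000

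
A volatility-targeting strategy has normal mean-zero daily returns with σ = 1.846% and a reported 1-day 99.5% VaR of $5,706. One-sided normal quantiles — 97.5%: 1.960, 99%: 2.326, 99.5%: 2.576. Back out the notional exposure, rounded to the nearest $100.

$120,000

VaR as a fraction of value: z·σ = 2.576 × 1.846% = 4.7553%.
Position = $5,706 / 0.047553 = $119,993.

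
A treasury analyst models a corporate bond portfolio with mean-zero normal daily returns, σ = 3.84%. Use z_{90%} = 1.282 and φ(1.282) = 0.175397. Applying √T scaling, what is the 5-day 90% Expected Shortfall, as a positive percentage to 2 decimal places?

15.06%

σ_{5d} = 3.84% × √5 = 8.587%.
ES multiplier = φ(z)/(1−α) = 0.175397/0.1 = 1.754.
ES = 8.587% × 1.754 = 15.062%.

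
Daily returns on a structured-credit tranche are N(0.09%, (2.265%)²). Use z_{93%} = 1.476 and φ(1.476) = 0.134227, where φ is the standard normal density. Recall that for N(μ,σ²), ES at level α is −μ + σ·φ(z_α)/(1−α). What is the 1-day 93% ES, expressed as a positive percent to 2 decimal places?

Tail multiplier: φ(z)/(1−α) = 0.134227 / 0.07 = 1.918.
ES = −(0.09%) + 2.265% × 1.918 = 4.254%.

4.25%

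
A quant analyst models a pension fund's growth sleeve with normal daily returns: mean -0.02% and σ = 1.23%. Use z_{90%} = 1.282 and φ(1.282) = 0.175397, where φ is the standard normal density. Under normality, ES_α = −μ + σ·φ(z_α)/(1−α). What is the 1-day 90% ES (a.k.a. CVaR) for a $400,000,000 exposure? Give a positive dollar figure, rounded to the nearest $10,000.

Tail multiplier: φ(z)/(1−α) = 0.175397 / 0.1 = 1.754.
ES = −(-0.02%) + 1.23% × 1.754 = 2.177%.
On $400,000,000: 0.02177 × $400,000,000 = $8,708,000.

$8,710,000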